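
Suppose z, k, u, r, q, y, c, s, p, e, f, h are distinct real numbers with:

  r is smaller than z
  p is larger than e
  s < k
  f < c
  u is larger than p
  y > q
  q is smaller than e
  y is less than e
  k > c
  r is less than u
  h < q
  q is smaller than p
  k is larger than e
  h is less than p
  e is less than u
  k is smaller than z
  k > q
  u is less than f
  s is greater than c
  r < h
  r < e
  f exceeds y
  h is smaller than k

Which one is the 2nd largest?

k

Piecing the relations together gives one ordering: r < h < q < y < e < p < u < f < c < s < k < z.
The 2nd largest is k.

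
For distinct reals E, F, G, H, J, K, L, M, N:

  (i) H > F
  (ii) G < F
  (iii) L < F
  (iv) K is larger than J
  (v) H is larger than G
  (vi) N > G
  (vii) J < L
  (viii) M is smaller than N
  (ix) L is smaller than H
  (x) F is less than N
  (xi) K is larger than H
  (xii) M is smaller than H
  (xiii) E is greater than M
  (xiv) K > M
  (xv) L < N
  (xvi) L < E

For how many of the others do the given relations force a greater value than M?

4

The elements the relations force above M are N, H, E, K — no chain reaches any other.
That is 4.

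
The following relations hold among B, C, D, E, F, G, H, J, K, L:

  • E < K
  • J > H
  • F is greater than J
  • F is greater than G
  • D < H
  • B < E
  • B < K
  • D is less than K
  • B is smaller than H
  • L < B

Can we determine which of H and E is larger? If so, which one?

undetermined

Following every chain through E: above E we get K; below E we get L, B.
H is not reached, and no chain runs the other way from H to E.
So the given relations leave the order of E and H undetermined.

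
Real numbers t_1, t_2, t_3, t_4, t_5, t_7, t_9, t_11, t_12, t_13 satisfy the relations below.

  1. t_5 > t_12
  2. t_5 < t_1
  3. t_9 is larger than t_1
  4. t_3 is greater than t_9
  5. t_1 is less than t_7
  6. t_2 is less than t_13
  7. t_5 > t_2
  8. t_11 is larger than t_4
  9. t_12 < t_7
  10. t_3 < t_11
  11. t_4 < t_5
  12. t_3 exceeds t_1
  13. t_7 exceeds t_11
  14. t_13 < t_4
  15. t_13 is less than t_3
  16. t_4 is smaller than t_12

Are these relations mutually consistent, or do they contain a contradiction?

The single ordering t_2 < t_13 < t_4 < t_12 < t_5 < t_1 < t_9 < t_3 < t_11 < t_7 satisfies every listed relation, so no contradiction arises.

consistent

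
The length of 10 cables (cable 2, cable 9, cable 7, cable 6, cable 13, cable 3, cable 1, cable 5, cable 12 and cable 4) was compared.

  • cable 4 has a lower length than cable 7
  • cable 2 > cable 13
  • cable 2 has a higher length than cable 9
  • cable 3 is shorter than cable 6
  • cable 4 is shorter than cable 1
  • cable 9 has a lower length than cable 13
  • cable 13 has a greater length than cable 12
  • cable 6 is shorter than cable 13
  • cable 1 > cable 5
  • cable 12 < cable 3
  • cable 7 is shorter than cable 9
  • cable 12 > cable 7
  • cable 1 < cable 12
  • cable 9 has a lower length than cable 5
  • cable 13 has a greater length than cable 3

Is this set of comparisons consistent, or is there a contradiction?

consistent

The single ordering cable 4 < cable 7 < cable 9 < cable 5 < cable 1 < cable 12 < cable 3 < cable 6 < cable 13 < cable 2 satisfies every listed relation, so no contradiction arises.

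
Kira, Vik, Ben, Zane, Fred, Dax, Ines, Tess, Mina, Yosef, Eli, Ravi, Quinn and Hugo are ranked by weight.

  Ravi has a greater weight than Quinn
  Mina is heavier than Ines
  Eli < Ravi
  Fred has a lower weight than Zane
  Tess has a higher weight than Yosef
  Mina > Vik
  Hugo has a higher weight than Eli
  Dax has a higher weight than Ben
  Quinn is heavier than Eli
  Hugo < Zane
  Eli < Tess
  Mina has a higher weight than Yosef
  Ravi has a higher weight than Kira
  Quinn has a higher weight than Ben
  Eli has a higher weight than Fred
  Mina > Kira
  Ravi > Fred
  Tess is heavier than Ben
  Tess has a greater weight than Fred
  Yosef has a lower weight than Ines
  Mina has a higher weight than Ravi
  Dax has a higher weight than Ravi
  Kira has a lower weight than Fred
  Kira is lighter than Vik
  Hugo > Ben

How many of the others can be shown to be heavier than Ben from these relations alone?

7

The elements the relations force above Ben are Quinn, Hugo, Ravi, Zane, Tess, Mina, Dax — no chain reaches any other.
That is 7.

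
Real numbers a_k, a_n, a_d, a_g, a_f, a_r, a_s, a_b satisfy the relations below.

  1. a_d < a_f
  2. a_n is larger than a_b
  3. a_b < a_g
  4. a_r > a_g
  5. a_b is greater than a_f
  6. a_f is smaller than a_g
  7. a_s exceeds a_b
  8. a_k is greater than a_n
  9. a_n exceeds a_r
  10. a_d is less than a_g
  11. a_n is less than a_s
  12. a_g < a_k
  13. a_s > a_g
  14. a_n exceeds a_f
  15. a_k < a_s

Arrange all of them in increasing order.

The consecutive links are each given: a_d < a_f; a_f < a_b; a_b < a_g; a_g < a_r; a_r < a_n; a_n < a_k; a_k < a_s.

a_d < a_f < a_b < a_g < a_r < a_n < a_k < a_s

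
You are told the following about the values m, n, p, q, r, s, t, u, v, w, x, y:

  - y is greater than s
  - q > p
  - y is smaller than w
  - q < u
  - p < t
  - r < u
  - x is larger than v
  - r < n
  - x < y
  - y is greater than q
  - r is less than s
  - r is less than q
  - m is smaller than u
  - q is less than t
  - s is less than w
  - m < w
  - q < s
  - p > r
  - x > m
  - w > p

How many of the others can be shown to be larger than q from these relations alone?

Directly above q: s, t, u, y.
One step further: w (5 so far).
No other element is forced above q by the given relations, so the count is 5.

5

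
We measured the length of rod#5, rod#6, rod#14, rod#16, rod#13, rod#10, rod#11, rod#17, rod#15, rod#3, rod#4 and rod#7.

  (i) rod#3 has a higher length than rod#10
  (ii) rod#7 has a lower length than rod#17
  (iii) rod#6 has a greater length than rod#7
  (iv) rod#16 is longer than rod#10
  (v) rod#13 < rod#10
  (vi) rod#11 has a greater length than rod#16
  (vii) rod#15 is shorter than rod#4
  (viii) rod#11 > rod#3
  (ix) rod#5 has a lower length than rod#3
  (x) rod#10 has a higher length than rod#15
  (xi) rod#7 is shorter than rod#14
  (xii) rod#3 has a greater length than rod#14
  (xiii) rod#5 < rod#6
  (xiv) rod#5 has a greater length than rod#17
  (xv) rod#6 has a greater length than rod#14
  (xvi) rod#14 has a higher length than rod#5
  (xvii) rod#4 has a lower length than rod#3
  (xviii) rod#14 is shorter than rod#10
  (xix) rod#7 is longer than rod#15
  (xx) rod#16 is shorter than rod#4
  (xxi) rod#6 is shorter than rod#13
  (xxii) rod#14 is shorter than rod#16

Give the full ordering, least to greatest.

Each adjacent pair is fixed by a given relation: rod#15 < rod#7; rod#7 < rod#17; rod#17 < rod#5; rod#5 < rod#14; rod#14 < rod#6; rod#6 < rod#13; rod#13 < rod#10; rod#10 < rod#16; rod#16 < rod#4; rod#4 < rod#3; rod#3 < rod#11. Chaining them end to end gives the full order.

rod#15 < rod#7 < rod#17 < rod#5 < rod#14 < rod#6 < rod#13 < rod#10 < rod#16 < rod#4 < rod#3 < rod#11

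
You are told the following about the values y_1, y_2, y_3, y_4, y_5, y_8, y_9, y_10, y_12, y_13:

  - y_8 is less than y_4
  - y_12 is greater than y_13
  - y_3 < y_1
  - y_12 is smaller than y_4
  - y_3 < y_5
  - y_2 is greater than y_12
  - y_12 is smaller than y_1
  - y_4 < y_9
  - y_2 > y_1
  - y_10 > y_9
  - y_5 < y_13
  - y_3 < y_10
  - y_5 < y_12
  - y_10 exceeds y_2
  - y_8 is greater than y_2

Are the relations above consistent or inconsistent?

Every relation is compatible with y_3 < y_5 < y_13 < y_12 < y_1 < y_2 < y_8 < y_4 < y_9 < y_10; the set is consistent.

consistent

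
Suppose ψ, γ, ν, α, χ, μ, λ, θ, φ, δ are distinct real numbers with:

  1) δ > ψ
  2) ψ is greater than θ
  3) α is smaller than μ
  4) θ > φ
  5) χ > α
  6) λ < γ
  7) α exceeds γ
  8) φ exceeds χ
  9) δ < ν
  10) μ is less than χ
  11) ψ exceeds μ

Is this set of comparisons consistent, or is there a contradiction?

The single ordering λ < γ < α < μ < χ < φ < θ < ψ < δ < ν satisfies every listed relation, so no contradiction arises.

consistent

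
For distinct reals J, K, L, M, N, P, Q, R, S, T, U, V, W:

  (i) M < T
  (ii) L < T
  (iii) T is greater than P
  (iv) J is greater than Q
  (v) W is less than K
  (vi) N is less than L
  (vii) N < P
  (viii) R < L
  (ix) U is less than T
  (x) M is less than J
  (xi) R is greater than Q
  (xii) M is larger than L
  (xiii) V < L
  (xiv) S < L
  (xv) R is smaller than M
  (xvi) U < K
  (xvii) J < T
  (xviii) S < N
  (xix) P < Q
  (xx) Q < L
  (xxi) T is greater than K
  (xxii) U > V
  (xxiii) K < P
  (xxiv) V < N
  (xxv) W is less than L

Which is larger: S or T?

Chaining the given relations: S < N < P < Q < R < L < M < J < T.
So S < T; T is the larger of the two.

T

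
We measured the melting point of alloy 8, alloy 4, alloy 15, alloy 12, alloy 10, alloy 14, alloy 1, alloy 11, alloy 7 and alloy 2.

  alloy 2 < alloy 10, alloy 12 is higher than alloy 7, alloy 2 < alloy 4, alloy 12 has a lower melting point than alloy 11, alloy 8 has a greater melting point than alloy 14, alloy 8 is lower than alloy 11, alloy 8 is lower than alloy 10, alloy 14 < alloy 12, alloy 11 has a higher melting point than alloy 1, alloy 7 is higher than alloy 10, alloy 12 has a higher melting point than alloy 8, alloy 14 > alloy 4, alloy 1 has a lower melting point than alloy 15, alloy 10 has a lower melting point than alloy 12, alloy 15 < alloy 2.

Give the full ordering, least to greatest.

alloy 1 < alloy 15 < alloy 2 < alloy 4 < alloy 14 < alloy 8 < alloy 10 < alloy 7 < alloy 12 < alloy 11

The consecutive links are each given: alloy 1 < alloy 15; alloy 15 < alloy 2; alloy 2 < alloy 4; alloy 4 < alloy 14; alloy 14 < alloy 8; alloy 8 < alloy 10; alloy 10 < alloy 7; alloy 7 < alloy 12; alloy 12 < alloy 11.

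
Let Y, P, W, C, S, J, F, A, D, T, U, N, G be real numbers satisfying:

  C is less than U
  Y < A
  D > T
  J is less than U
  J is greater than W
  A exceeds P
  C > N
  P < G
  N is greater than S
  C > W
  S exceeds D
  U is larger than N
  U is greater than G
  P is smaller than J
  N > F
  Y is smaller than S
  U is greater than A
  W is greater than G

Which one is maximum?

Chaining downward from U: directly below it, G, A, N, C, J; then F, Y, P, S, W; then D; then T.
That covers every other element, and nothing is given above U, so U is the maximum.

U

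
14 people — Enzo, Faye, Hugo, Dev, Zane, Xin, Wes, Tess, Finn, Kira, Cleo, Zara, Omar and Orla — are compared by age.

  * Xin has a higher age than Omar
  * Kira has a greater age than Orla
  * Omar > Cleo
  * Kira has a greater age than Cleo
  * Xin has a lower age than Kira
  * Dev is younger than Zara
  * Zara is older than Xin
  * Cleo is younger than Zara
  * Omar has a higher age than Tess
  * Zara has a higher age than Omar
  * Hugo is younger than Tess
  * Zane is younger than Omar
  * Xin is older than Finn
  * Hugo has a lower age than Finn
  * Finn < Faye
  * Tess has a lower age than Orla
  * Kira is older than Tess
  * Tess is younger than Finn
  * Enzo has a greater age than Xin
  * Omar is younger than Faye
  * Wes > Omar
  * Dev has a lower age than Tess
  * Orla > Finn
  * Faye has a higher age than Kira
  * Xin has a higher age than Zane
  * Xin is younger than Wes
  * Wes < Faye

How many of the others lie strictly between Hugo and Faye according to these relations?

7

The relations place Hugo below Faye. An element lies strictly between them when it is forced above Hugo and also forced below Faye.
Above Hugo: {Tess, Finn, Omar, Orla, Xin, Enzo, Kira, Zara, Wes}. Below Faye: {Cleo, Zane, Dev, Tess, Finn, Omar, Orla, Xin, Kira, Wes}.
Intersection: {Tess, Finn, Omar, Orla, Xin, Kira, Wes} — 7.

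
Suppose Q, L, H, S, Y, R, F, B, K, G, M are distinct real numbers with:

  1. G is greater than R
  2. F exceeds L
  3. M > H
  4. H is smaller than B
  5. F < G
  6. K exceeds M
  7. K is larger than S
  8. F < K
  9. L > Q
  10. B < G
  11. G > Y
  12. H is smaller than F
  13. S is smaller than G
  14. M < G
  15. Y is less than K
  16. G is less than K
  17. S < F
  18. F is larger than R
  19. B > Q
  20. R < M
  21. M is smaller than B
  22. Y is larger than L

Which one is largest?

K

S is not greatest since S < F; R is not greatest since R < M; H is not greatest since H < F; Q is not greatest since Q < L; L is not greatest since L < F; F is not greatest since F < K; M is not greatest since M < B; Y is not greatest since Y < K; B is not greatest since B < G; G is not greatest since G < K.
Only K has nothing above it, so K is the largest.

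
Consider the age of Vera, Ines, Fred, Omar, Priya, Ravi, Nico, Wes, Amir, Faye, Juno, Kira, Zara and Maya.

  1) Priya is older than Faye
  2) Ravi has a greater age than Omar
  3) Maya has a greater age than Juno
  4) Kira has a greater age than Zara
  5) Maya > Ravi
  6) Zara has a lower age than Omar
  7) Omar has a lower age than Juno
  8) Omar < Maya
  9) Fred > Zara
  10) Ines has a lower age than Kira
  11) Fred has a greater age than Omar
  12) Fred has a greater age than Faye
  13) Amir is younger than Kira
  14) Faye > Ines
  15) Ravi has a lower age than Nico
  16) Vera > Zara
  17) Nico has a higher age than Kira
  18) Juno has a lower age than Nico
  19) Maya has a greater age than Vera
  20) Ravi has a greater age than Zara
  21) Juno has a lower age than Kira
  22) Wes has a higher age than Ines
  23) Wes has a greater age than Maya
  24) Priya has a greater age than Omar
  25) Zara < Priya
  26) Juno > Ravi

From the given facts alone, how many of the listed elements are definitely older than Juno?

4

The elements the relations force above Juno are Maya, Wes, Kira, Nico — no chain reaches any other.
That is 4.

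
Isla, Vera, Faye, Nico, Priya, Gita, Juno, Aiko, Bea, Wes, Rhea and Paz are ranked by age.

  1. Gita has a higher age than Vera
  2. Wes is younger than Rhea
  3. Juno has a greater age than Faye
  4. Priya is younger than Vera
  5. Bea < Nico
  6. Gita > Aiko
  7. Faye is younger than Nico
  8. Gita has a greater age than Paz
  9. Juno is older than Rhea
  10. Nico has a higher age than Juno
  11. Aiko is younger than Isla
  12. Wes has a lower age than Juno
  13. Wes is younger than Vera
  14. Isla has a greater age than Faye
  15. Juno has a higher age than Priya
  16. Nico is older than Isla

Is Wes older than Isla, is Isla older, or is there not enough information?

Following every chain through Wes: above Wes we get Vera, Gita, Rhea, Juno, Nico.
Isla is not reached, and no chain runs the other way from Isla to Wes.
So the given relations leave the order of Wes and Isla undetermined.

undetermined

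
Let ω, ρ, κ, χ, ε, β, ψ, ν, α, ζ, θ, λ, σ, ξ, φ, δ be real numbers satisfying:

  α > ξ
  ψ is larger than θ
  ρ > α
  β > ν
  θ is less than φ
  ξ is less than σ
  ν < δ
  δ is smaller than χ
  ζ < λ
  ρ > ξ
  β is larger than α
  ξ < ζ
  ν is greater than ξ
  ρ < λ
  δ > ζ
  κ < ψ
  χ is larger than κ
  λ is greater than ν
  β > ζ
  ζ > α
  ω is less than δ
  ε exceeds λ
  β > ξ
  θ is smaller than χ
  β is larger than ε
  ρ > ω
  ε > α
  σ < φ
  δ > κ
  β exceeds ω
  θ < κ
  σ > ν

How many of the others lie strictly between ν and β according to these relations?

2

Chaining upward from ν reaches: σ, λ, ε, δ, χ, φ.
Chaining downward from β reaches: ξ, α, ω, ρ, ζ, λ, ε.
Strictly between ν and β are those in both lists: λ, ε — 2 elements.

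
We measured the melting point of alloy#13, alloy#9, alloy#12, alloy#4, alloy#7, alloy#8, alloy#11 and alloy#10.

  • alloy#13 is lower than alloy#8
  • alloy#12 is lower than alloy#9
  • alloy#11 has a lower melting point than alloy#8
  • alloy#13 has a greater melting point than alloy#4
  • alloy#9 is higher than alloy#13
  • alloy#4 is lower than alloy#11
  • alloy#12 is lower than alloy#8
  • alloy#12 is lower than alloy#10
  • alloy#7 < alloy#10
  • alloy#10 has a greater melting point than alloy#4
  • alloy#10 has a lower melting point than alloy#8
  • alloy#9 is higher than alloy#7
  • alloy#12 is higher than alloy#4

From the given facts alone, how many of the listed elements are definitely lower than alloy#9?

The elements the relations force below alloy#9 are alloy#4, alloy#13, alloy#12, alloy#7 — no chain reaches any other.
That is 4.

4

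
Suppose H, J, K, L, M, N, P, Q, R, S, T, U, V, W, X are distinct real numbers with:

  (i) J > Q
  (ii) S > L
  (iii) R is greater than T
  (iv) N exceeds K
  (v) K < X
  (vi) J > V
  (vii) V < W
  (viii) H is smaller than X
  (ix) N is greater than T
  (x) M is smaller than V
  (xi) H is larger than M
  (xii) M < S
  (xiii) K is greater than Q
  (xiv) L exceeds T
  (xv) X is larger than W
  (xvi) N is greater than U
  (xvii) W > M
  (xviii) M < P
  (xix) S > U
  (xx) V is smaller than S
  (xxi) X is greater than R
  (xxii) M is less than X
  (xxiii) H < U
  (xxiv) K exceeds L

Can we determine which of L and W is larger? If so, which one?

Following every chain through L: above L we get K, X, N, S; below L we get T.
W is not reached, and no chain runs the other way from W to L.
So the given relations leave the order of L and W undetermined.

undetermined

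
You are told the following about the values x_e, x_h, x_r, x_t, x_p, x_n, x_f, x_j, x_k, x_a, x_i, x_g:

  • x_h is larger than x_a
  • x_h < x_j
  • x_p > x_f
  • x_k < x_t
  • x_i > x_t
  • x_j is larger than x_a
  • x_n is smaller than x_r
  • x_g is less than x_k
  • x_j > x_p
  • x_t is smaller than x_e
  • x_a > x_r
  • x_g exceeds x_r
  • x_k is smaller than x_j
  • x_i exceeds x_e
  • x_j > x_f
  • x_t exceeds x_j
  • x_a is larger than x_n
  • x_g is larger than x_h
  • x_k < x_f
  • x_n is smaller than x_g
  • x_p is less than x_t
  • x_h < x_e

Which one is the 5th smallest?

Piecing the relations together gives one ordering: x_n < x_r < x_a < x_h < x_g < x_k < x_f < x_p < x_j < x_t < x_e < x_i.
The 5th smallest is x_g.

x_g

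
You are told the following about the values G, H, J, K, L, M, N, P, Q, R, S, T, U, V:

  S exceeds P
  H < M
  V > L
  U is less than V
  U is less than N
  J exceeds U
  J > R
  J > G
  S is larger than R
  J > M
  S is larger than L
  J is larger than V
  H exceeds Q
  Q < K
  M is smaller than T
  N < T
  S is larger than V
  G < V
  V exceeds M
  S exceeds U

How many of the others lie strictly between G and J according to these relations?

1

The relations place G below J. An element lies strictly between them when it is forced above G and also forced below J.
Above G: {V, S}. Below J: {L, U, Q, H, M, V, R}.
Intersection: {V} — 1.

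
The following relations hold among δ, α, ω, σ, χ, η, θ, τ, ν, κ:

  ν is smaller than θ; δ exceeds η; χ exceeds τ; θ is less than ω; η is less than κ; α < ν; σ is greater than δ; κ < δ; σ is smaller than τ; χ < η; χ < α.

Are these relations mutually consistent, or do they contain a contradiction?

Chaining the given relations yields η < κ < δ < σ < τ < χ, so η < χ. But one relation states χ < η. These cannot both hold.

inconsistent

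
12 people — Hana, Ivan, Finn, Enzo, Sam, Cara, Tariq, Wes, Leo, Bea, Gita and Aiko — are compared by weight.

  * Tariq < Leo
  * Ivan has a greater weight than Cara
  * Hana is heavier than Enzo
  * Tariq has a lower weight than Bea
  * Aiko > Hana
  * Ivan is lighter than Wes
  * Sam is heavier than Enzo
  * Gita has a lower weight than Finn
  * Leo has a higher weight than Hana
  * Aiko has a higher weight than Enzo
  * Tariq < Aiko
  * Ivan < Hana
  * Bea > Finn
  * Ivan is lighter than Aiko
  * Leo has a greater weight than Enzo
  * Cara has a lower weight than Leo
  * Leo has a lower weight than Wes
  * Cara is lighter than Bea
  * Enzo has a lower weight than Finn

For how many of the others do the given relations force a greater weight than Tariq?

Directly above Tariq: Bea, Leo, Aiko.
One step further: Wes (4 so far).
No other element is forced above Tariq by the given relations, so the count is 4.

4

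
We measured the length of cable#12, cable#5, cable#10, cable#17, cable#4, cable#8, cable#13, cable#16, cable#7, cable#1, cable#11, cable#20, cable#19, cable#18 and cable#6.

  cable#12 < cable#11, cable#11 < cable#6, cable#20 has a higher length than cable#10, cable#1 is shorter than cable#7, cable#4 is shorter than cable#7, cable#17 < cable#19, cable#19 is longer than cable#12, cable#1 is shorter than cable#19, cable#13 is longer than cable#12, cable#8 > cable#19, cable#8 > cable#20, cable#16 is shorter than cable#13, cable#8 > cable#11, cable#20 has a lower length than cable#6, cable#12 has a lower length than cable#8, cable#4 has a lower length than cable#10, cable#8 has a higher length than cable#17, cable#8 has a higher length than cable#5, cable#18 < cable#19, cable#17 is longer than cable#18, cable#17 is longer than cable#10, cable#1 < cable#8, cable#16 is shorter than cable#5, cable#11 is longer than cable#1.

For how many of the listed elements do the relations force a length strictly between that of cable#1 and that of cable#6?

The relations place cable#1 below cable#6. An element lies strictly between them when it is forced above cable#1 and also forced below cable#6.
Above cable#1: {cable#11, cable#19, cable#7, cable#8}. Below cable#6: {cable#12, cable#4, cable#10, cable#11, cable#20}.
Intersection: {cable#11} — 1.

1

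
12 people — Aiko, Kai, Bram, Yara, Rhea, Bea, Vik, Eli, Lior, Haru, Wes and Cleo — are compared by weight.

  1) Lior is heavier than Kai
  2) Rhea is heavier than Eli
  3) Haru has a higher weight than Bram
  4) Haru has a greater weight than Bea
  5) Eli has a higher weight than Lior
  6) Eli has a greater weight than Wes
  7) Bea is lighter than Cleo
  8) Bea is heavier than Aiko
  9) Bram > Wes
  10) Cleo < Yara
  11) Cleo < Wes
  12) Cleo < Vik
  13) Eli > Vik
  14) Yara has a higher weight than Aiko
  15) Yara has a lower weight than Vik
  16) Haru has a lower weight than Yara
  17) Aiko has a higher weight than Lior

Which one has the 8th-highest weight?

Chaining the given pairs: Kai < Lior < Aiko < Bea < Cleo < Wes < Bram < Haru < Yara < Vik < Eli < Rhea.
Counting 8 from the largest end gives Cleo.

Cleo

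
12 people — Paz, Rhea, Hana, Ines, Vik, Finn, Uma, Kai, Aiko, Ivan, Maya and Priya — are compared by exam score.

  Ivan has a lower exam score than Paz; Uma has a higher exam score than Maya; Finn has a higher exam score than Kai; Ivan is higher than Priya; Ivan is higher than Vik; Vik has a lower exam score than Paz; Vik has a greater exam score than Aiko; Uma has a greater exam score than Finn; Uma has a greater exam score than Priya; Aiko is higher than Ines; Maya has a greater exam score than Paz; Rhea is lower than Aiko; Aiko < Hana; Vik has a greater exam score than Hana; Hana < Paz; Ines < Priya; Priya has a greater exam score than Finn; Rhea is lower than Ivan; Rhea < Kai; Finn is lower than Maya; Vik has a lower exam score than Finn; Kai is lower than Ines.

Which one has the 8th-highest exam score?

Piecing the relations together gives one ordering: Rhea < Kai < Ines < Aiko < Hana < Vik < Finn < Priya < Ivan < Paz < Maya < Uma.
The 8th largest is Hana.

Hana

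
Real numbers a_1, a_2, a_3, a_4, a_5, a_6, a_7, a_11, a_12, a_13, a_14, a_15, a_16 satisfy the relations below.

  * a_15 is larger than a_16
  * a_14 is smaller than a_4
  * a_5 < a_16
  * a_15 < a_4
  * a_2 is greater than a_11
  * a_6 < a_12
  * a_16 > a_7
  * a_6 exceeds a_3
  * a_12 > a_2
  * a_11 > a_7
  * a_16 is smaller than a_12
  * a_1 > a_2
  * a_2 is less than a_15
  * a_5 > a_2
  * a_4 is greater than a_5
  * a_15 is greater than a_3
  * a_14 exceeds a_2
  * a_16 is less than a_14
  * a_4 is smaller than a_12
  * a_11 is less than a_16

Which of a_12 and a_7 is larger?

Link the given pairs in sequence: a_7 < a_11; a_11 < a_2; a_2 < a_5; a_5 < a_16; a_16 < a_15; a_15 < a_4; a_4 < a_12.
Chaining these gives a_7 < a_11 < a_2 < a_5 < a_16 < a_15 < a_4 < a_12.
So a_7 < a_12; a_12 is the larger of the two.

a_12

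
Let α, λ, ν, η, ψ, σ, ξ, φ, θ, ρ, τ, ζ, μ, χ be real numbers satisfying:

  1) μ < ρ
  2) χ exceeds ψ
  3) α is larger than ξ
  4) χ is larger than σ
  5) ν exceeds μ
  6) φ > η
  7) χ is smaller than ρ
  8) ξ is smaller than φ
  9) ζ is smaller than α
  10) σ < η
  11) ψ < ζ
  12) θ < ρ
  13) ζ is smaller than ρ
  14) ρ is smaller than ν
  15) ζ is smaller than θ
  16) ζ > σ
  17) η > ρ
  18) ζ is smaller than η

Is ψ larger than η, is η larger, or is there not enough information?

ψ < ζ and ζ < θ give ψ < θ.
With θ < ρ: ψ < ζ < θ < ρ.
With ρ < η: ψ < ζ < θ < ρ < η.
So η is larger.

η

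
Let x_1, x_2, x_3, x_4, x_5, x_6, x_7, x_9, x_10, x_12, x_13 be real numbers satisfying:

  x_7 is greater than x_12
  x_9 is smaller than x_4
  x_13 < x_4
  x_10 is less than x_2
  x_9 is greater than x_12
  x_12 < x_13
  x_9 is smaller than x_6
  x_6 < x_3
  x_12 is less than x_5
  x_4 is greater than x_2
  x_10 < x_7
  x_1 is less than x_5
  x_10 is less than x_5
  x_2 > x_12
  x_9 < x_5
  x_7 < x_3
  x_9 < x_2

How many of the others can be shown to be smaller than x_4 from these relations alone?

The elements the relations force below x_4 are x_12, x_9, x_10, x_13, x_2 — no chain reaches any other.
That is 5.

5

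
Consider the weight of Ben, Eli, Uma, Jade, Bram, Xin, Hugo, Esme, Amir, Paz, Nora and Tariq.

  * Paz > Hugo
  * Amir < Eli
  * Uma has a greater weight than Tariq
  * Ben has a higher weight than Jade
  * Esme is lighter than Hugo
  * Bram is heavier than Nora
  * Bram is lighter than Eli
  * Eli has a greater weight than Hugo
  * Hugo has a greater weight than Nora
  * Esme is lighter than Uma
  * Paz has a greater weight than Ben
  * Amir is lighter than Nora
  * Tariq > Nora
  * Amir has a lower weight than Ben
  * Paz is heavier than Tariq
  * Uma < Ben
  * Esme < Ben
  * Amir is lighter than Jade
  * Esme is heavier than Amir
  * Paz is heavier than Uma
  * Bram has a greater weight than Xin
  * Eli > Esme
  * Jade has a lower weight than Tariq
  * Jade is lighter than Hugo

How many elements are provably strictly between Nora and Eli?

2

Chaining upward from Nora reaches: Tariq, Uma, Hugo, Ben, Bram, Paz.
Chaining downward from Eli reaches: Amir, Jade, Xin, Esme, Hugo, Bram.
Strictly between Nora and Eli are those in both lists: Hugo, Bram — 2 elements.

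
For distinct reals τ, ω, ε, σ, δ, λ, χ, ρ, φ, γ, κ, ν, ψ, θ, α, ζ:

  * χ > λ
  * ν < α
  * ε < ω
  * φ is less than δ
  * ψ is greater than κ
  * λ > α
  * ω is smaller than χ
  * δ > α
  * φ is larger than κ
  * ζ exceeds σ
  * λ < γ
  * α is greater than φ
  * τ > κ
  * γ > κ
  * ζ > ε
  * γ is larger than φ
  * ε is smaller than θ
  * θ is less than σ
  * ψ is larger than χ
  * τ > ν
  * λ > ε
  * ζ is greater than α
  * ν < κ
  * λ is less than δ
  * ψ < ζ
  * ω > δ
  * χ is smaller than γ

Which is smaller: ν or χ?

ν < κ and κ < φ give ν < φ.
With φ < α: ν < κ < φ < α.
With α < λ: ν < κ < φ < α < λ.
Then λ < δ extends the chain to δ.
Then δ < ω extends the chain to ω.
With ω < χ: ν < κ < φ < α < λ < δ < ω < χ.
So ν < χ; ν is the smaller of the two.

ν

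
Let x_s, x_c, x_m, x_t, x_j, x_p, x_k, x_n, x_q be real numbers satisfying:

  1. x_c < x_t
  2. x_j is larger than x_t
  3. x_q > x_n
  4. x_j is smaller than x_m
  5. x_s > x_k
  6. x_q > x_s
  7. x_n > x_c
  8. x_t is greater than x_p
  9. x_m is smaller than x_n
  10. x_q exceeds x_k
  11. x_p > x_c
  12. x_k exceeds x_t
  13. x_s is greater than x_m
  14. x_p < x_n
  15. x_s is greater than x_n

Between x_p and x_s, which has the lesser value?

x_p

Chaining the given relations: x_p < x_t < x_j < x_m < x_n < x_s.
So x_p < x_s; x_p is the smaller of the two.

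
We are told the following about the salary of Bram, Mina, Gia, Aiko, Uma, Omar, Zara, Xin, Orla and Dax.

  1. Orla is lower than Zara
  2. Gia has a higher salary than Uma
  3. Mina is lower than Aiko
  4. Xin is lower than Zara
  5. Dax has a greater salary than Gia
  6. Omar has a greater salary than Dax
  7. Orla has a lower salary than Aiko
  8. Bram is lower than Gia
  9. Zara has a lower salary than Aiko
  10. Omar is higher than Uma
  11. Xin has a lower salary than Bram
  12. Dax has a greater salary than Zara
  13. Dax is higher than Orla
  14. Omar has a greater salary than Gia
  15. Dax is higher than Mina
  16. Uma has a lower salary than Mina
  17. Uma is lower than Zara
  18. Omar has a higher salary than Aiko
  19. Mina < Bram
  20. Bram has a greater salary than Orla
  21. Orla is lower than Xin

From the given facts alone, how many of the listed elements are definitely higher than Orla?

7

From Orla the given relations immediately reach Xin, Bram, Zara, Dax, Aiko.
From those, Gia, Omar — 7 in total.
No other element is forced above Orla by the given relations, so the count is 7.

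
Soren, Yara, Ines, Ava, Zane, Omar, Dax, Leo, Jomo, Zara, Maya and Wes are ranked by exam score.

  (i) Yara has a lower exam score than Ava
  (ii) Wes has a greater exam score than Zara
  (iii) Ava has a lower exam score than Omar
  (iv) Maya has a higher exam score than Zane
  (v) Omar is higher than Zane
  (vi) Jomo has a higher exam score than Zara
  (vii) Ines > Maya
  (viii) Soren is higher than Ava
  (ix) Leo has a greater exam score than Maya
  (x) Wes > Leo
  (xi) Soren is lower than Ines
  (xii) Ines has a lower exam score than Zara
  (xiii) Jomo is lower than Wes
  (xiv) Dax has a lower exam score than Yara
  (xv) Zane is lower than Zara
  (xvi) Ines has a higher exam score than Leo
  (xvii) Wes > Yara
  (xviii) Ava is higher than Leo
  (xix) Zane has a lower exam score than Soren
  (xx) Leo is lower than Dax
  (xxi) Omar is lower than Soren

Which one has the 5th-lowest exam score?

Yara

Chaining the given pairs: Zane < Maya < Leo < Dax < Yara < Ava < Omar < Soren < Ines < Zara < Jomo < Wes.
The 5th smallest is Yara.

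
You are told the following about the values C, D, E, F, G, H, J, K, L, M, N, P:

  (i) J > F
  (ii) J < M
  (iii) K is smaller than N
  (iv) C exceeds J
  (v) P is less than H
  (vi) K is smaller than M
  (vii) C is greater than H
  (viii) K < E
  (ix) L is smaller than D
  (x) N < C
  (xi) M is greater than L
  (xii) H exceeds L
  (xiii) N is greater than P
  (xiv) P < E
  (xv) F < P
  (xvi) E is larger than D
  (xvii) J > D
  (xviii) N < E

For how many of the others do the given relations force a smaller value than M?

From M the given relations immediately reach L, K, J.
From those, F, D — 5 in total.
Nothing else is reachable below M; 5 in all.

5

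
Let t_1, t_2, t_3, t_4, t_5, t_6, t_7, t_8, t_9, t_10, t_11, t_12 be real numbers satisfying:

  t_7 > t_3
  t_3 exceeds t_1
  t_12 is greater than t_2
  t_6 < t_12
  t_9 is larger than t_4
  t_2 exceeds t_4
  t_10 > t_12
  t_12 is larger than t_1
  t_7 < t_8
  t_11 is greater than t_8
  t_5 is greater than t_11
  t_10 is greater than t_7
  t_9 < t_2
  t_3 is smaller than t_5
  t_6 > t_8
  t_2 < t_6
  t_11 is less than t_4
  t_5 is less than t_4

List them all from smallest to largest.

Each adjacent pair is fixed by a given relation: t_1 < t_3; t_3 < t_7; t_7 < t_8; t_8 < t_11; t_11 < t_5; t_5 < t_4; t_4 < t_9; t_9 < t_2; t_2 < t_6; t_6 < t_12; t_12 < t_10. Chaining them end to end gives the full order.

t_1 < t_3 < t_7 < t_8 < t_11 < t_5 < t_4 < t_9 < t_2 < t_6 < t_12 < t_10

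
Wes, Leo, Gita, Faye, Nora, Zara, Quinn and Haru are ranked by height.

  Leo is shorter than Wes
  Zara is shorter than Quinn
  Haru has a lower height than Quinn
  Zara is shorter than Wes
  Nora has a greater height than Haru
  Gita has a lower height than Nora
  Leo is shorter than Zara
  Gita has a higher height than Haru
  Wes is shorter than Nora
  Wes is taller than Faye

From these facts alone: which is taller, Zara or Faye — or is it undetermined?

undetermined

Following every chain through Faye: above Faye we get Wes, Nora.
Zara is not reached, and no chain runs the other way from Zara to Faye.
So the given relations leave the order of Faye and Zara undetermined.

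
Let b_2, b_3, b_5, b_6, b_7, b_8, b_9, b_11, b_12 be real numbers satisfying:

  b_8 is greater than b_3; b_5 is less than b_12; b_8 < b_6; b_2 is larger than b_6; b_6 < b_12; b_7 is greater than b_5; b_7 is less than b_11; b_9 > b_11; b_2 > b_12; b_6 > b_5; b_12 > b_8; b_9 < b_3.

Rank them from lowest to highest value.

Nothing is placed below b_5, so it is least; from there b_5 < b_7; b_7 < b_11; b_11 < b_9; b_9 < b_3; b_3 < b_8; b_8 < b_6; b_6 < b_12; b_12 < b_2, each given directly.

b_5 < b_7 < b_11 < b_9 < b_3 < b_8 < b_6 < b_12 < b_2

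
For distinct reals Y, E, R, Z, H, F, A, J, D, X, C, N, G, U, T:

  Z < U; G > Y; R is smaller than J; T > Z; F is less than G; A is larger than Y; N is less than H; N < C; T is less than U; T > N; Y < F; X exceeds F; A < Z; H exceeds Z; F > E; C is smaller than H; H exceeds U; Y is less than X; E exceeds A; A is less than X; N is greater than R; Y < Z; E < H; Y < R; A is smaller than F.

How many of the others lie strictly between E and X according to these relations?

1

The relations place E below X. An element lies strictly between them when it is forced above E and also forced below X.
Above E: {F, G, H}. Below X: {Y, A, F}.
Intersection: {F} — 1.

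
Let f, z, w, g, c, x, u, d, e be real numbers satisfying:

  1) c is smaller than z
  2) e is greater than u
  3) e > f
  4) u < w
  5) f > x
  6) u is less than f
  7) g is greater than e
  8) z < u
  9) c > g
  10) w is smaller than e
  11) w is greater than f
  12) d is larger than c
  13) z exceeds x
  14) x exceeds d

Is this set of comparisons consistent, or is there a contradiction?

We have g < c stated directly, yet also c < d < x < z < u < f < w < e < g by chaining the others — so c < g. Contradiction.

inconsistent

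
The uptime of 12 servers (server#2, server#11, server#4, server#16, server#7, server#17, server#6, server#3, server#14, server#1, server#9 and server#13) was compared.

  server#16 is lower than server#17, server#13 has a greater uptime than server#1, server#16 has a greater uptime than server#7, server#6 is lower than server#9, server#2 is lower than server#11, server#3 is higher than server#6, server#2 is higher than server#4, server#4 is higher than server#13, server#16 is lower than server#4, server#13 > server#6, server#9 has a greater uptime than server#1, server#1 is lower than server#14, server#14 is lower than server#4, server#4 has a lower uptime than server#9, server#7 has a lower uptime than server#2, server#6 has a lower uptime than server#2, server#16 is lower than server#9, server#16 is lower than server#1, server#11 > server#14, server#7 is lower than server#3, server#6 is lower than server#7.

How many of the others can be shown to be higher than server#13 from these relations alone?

Directly above server#13: server#4.
One step further: server#2, server#9 (3 so far).
One step further: server#11 (4 so far).
No other element is forced above server#13 by the given relations, so the count is 4.

4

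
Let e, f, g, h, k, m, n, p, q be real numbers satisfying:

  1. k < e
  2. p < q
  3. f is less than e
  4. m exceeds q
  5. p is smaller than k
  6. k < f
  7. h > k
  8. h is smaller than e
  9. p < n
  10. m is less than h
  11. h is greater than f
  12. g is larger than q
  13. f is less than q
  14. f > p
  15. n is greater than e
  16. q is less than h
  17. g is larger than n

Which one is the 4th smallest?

q

Chaining the given pairs: p < k < f < q < m < h < e < n < g.
The 4th smallest is q.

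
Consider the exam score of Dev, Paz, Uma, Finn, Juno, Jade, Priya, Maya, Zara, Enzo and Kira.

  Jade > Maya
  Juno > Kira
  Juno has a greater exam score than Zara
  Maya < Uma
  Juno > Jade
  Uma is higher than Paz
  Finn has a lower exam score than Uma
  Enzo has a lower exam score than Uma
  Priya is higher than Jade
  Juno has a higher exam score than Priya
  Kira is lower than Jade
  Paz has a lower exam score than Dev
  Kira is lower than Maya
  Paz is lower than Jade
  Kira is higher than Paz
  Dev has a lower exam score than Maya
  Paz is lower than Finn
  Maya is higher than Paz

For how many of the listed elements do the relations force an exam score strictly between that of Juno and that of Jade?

The relations place Jade below Juno. An element lies strictly between them when it is forced above Jade and also forced below Juno.
Above Jade: {Priya}. Below Juno: {Paz, Kira, Dev, Maya, Priya, Zara}.
Intersection: {Priya} — 1.

1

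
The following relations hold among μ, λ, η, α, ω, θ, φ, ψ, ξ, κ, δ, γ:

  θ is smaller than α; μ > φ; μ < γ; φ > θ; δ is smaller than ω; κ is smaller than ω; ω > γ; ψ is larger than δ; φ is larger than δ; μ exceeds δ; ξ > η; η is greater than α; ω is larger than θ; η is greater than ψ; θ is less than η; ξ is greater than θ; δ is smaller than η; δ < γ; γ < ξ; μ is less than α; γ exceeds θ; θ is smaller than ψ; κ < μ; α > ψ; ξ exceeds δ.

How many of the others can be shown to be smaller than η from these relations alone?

Directly below η: δ, θ, ψ, α.
One step further: μ (5 so far).
One step further: κ, φ (7 so far).
No other element is forced below η by the given relations, so the count is 7.

7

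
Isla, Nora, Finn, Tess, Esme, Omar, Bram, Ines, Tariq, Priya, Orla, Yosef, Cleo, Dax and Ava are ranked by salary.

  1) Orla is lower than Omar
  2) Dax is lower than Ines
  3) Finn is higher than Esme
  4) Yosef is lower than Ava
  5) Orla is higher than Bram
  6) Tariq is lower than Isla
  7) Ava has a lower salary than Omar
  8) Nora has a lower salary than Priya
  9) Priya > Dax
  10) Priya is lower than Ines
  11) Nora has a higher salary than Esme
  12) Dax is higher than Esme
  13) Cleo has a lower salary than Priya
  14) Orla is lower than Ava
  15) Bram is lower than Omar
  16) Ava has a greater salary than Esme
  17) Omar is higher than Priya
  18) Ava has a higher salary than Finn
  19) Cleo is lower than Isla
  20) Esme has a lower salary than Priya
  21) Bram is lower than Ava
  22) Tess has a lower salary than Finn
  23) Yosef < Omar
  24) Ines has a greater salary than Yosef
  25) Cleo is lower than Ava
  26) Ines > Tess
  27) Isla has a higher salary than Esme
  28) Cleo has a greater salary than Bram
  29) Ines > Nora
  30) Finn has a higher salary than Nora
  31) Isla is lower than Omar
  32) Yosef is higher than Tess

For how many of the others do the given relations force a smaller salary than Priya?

5

From Priya the given relations immediately reach Cleo, Esme, Dax, Nora.
From those, Bram — 5 in total.
Nothing else is reachable below Priya; 5 in all.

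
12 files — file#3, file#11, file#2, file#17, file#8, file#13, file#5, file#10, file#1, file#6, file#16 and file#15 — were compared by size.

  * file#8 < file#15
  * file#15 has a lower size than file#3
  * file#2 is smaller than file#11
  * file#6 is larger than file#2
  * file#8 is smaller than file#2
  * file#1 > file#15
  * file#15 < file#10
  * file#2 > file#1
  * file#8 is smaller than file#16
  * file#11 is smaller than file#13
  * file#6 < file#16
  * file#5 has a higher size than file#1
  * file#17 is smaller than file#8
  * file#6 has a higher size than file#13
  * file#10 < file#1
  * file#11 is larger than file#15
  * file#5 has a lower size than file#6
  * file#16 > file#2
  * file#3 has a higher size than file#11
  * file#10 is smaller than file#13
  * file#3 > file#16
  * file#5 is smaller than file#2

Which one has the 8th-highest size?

file#1

Chaining the given pairs: file#17 < file#8 < file#15 < file#10 < file#1 < file#5 < file#2 < file#11 < file#13 < file#6 < file#16 < file#3.
The 8th largest is file#1.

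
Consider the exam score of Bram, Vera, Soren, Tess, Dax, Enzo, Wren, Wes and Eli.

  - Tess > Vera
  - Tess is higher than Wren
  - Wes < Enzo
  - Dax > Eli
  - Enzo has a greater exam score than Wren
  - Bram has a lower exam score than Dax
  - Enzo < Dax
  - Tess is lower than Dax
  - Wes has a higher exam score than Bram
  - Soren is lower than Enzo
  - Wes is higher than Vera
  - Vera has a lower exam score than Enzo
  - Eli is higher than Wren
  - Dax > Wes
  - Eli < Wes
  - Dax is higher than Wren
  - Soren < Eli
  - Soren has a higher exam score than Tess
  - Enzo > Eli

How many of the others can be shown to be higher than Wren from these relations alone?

6

The elements the relations force above Wren are Tess, Soren, Eli, Wes, Enzo, Dax — no chain reaches any other.
That is 6.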